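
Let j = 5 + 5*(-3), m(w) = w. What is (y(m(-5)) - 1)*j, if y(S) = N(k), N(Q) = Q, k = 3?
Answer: -20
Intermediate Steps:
y(S) = 3
j = -10 (j = 5 - 15 = -10)
(y(m(-5)) - 1)*j = (3 - 1)*(-10) = 2*(-10) = -20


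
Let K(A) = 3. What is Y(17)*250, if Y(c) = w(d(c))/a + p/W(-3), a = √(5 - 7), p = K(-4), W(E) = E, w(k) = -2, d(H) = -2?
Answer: -250 + 250*I*√2 ≈ -250.0 + 353.55*I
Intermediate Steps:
p = 3
a = I*√2 (a = √(-2) = I*√2 ≈ 1.4142*I)
Y(c) = -1 + I*√2 (Y(c) = -2*(-I*√2/2) + 3/(-3) = -(-1)*I*√2 + 3*(-⅓) = I*√2 - 1 = -1 + I*√2)
Y(17)*250 = (-1 + I*√2)*250 = -250 + 250*I*√2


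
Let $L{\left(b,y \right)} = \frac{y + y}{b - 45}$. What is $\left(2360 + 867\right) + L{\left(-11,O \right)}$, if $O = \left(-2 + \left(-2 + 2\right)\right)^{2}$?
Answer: $\frac{22588}{7} \approx 3226.9$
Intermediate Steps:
$O = 4$ ($O = \left(-2 + 0\right)^{2} = \left(-2\right)^{2} = 4$)
$L{\left(b,y \right)} = \frac{2 y}{-45 + b}$
$\left(2360 + 867\right) + L{\left(-11,O \right)} = \left(2360 + 867\right) + 2 \cdot 4 \frac{1}{-45 - 11} = 3227 + 2 \cdot 4 \frac{1}{-56} = 3227 + 2 \cdot 4 \left(- \frac{1}{56}\right) = 3227 - \frac{1}{7} = \frac{22588}{7}$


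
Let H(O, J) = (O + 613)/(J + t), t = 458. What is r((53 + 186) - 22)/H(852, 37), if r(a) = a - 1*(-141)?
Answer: 35442/293 ≈ 120.96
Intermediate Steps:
r(a) = 141 + a (r(a) = a + 141 = 141 + a)
H(O, J) = (613 + O)/(458 + J) (H(O, J) = (O + 613)/(J + 458) = (613 + O)/(458 + J))
r((53 + 186) - 22)/H(852, 37) = (141 + ((53 + 186) - 22))/(((613 + 852)/(458 + 37))) = (141 + (239 - 22))/((1465/495)) = (141 + 217)/(((1/495)*1465)) = 358/(293/99) = 358*(99/293) = 35442/293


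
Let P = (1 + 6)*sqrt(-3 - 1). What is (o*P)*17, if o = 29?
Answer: 6902*I ≈ 6902.0*I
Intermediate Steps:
P = 14*I (P = 7*sqrt(-4) = 7*(2*I) = 14*I ≈ 14.0*I)
(o*P)*17 = (29*(14*I))*17 = (406*I)*17 = 6902*I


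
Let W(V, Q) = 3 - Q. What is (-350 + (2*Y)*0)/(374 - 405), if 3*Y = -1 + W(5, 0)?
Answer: 350/31 ≈ 11.290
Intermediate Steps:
Y = ⅔ (Y = (-1 + (3 - 1*0))/3 = (-1 + (3 + 0))/3 = (-1 + 3)/3 = (⅓)*2 = ⅔ ≈ 0.66667)
(-350 + (2*Y)*0)/(374 - 405) = (-350 + (2*(⅔))*0)/(374 - 405) = (-350 + (4/3)*0)/(-31) = (-350 + 0)*(-1/31) = -350*(-1/31) = 350/31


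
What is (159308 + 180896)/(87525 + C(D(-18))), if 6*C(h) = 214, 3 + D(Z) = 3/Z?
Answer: 510306/131341 ≈ 3.8854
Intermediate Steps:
D(Z) = -3 + 3/Z
C(h) = 107/3 (C(h) = (⅙)*214 = 107/3)
(159308 + 180896)/(87525 + C(D(-18))) = (159308 + 180896)/(87525 + 107/3) = 340204/(262682/3) = 340204*(3/262682) = 510306/131341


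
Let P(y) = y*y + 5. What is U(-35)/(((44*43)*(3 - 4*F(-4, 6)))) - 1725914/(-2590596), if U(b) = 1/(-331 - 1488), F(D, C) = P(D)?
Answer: 262050701773/393337962468 ≈ 0.66622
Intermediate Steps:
P(y) = 5 + y**2 (P(y) = y**2 + 5 = 5 + y**2)
F(D, C) = 5 + D**2
U(b) = -1/1819 (U(b) = 1/(-1819) = -1/1819)
U(-35)/(((44*43)*(3 - 4*F(-4, 6)))) - 1725914/(-2590596) = -1/(1892*(3 - 4*(5 + (-4)**2)))/1819 - 1725914/(-2590596) = -1/(1892*(3 - 4*(5 + 16)))/1819 - 1725914*(-1/2590596) = -1/(1892*(3 - 4*21))/1819 + 862957/1295298 = -1/(1892*(3 - 84))/1819 + 862957/1295298 = -1/(1819*(1892*(-81))) + 862957/1295298 = -1/1819/(-153252) + 862957/1295298 = -1/1819*(-1/153252) + 862957/1295298 = 1/278765388 + 862957/1295298 = 262050701773/393337962468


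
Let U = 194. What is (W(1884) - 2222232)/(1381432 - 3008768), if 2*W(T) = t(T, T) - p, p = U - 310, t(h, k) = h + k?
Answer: 1110145/813668 ≈ 1.3644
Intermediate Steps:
p = -116 (p = 194 - 310 = -116)
W(T) = 58 + T (W(T) = ((T + T) - 1*(-116))/2 = (2*T + 116)/2 = (116 + 2*T)/2 = 58 + T)
(W(1884) - 2222232)/(1381432 - 3008768) = ((58 + 1884) - 2222232)/(1381432 - 3008768) = (1942 - 2222232)/(-1627336) = -2220290*(-1/1627336) = 1110145/813668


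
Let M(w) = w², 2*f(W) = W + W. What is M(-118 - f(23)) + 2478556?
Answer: 2498437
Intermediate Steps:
f(W) = W (f(W) = (W + W)/2 = (2*W)/2 = W)
M(-118 - f(23)) + 2478556 = (-118 - 1*23)² + 2478556 = (-118 - 23)² + 2478556 = (-141)² + 2478556 = 19881 + 2478556 = 2498437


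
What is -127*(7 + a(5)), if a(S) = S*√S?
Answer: -889 - 635*√5 ≈ -2308.9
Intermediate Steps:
a(S) = S^(3/2)
-127*(7 + a(5)) = -127*(7 + 5^(3/2)) = -127*(7 + 5*√5) = -889 - 635*√5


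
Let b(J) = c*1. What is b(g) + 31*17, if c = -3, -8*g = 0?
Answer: 524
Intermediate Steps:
g = 0 (g = -⅛*0 = 0)
b(J) = -3 (b(J) = -3*1 = -3)
b(g) + 31*17 = -3 + 31*17 = -3 + 527 = 524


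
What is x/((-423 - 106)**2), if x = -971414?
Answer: -971414/279841 ≈ -3.4713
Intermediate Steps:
x/((-423 - 106)**2) = -971414/(-423 - 106)**2 = -971414/((-529)**2) = -971414/279841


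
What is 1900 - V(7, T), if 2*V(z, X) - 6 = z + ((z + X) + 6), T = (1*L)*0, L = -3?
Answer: 1887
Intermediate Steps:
T = 0 (T = (1*(-3))*0 = -3*0 = 0)
V(z, X) = 6 + z + X/2 (V(z, X) = 3 + (z + ((z + X) + 6))/2 = 3 + (z + ((X + z) + 6))/2 = 3 + (z + (6 + X + z))/2 = 3 + (6 + X + 2*z)/2 = 3 + (3 + z + X/2) = 6 + z + X/2)
1900 - V(7, T) = 1900 - (6 + 7 + (½)*0) = 1900 - (6 + 7 + 0) = 1900 - 1*13 = 1900 - 13 = 1887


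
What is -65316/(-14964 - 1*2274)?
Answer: 10886/2873 ≈ 3.7891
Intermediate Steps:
-65316/(-14964 - 1*2274) = -65316/(-14964 - 2274) = -65316/(-17238) = -65316*(-1/17238) = 10886/2873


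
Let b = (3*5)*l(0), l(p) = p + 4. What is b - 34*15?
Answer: -450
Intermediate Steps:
l(p) = 4 + p
b = 60 (b = (3*5)*(4 + 0) = 15*4 = 60)
b - 34*15 = 60 - 34*15 = 60 - 510 = -450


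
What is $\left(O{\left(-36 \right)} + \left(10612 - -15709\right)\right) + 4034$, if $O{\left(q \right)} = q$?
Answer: $30319$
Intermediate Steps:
$\left(O{\left(-36 \right)} + \left(10612 - -15709\right)\right) + 4034 = \left(-36 + \left(10612 - -15709\right)\right) + 4034 = \left(-36 + \left(10612 + 15709\right)\right) + 4034 = \left(-36 + 26321\right) + 4034 = 26285 + 4034 = 30319$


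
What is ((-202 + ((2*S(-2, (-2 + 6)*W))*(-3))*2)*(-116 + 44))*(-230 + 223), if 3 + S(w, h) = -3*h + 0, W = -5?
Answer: -446544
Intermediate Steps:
S(w, h) = -3 - 3*h (S(w, h) = -3 + (-3*h + 0) = -3 - 3*h)
((-202 + ((2*S(-2, (-2 + 6)*W))*(-3))*2)*(-116 + 44))*(-230 + 223) = ((-202 + ((2*(-3 - 3*(-2 + 6)*(-5)))*(-3))*2)*(-116 + 44))*(-230 + 223) = ((-202 + ((2*(-3 - 12*(-5)))*(-3))*2)*(-72))*(-7) = ((-202 + ((2*(-3 - 3*(-20)))*(-3))*2)*(-72))*(-7) = ((-202 + ((2*(-3 + 60))*(-3))*2)*(-72))*(-7) = ((-202 + ((2*57)*(-3))*2)*(-72))*(-7) = ((-202 + (114*(-3))*2)*(-72))*(-7) = ((-202 - 342*2)*(-72))*(-7) = ((-202 - 684)*(-72))*(-7) = -886*(-72)*(-7) = 63792*(-7) = -446544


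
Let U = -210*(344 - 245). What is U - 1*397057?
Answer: -417847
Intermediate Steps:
U = -20790 (U = -210*99 = -20790)
U - 1*397057 = -20790 - 1*397057 = -20790 - 397057 = -417847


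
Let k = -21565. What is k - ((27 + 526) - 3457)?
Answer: -18661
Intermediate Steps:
k - ((27 + 526) - 3457) = -21565 - ((27 + 526) - 3457) = -21565 - (553 - 3457) = -21565 - 1*(-2904) = -21565 + 2904 = -18661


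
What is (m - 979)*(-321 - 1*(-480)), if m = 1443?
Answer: 73776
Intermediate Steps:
(m - 979)*(-321 - 1*(-480)) = (1443 - 979)*(-321 - 1*(-480)) = 464*(-321 + 480) = 464*159 = 73776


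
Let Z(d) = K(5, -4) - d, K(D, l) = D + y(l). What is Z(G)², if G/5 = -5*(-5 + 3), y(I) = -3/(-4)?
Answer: 31329/16 ≈ 1958.1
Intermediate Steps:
y(I) = ¾ (y(I) = -3*(-¼) = ¾)
G = 50 (G = 5*(-5*(-5 + 3)) = 5*(-5*(-2)) = 5*10 = 50)
K(D, l) = ¾ + D (K(D, l) = D + ¾ = ¾ + D)
Z(d) = 23/4 - d (Z(d) = (¾ + 5) - d = 23/4 - d)
Z(G)² = (23/4 - 1*50)² = (23/4 - 50)² = (-177/4)² = 31329/16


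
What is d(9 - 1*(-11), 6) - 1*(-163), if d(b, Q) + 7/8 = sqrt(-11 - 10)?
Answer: 1297/8 + I*sqrt(21) ≈ 162.13 + 4.5826*I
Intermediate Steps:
d(b, Q) = -7/8 + I*sqrt(21) (d(b, Q) = -7/8 + sqrt(-11 - 10) = -7/8 + sqrt(-21) = -7/8 + I*sqrt(21))
d(9 - 1*(-11), 6) - 1*(-163) = (-7/8 + I*sqrt(21)) - 1*(-163) = (-7/8 + I*sqrt(21)) + 163 = 1297/8 + I*sqrt(21)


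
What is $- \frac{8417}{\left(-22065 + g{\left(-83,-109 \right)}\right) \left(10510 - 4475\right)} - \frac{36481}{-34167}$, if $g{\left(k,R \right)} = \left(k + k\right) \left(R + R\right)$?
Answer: $\frac{3109072135066}{2912132164935} \approx 1.0676$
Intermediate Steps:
$g{\left(k,R \right)} = 4 R k$ ($g{\left(k,R \right)} = 2 k 2 R = 4 R k$)
$- \frac{8417}{\left(-22065 + g{\left(-83,-109 \right)}\right) \left(10510 - 4475\right)} - \frac{36481}{-34167} = - \frac{8417}{\left(-22065 + 4 \left(-109\right) \left(-83\right)\right) \left(10510 - 4475\right)} - \frac{36481}{-34167} = - \frac{8417}{\left(-22065 + 36188\right) 6035} - - \frac{36481}{34167} = - \frac{8417}{14123 \cdot 6035} + \frac{36481}{34167} = - \frac{8417}{85232305} + \frac{36481}{34167} = \frac{3109072135066}{2912132164935}$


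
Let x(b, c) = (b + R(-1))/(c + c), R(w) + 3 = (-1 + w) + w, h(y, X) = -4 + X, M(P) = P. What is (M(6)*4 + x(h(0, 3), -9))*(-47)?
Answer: -20633/18 ≈ -1146.3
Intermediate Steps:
R(w) = -4 + 2*w (R(w) = -3 + ((-1 + w) + w) = -3 + (-1 + 2*w) = -4 + 2*w)
x(b, c) = (-6 + b)/(2*c) (x(b, c) = (b + (-4 + 2*(-1)))/(c + c) = (b + (-4 - 2))/((2*c)) = (b - 6)*(1/(2*c)) = (-6 + b)*(1/(2*c)) = (-6 + b)/(2*c))
(M(6)*4 + x(h(0, 3), -9))*(-47) = (6*4 + (½)*(-6 + (-4 + 3))/(-9))*(-47) = (24 + (½)*(-⅑)*(-6 - 1))*(-47) = (24 + (½)*(-⅑)*(-7))*(-47) = (24 + 7/18)*(-47) = (439/18)*(-47) = -20633/18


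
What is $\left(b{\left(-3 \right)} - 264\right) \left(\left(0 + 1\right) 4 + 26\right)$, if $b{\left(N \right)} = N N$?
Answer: $-7650$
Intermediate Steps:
$b{\left(N \right)} = N^{2}$
$\left(b{\left(-3 \right)} - 264\right) \left(\left(0 + 1\right) 4 + 26\right) = \left(\left(-3\right)^{2} - 264\right) \left(\left(0 + 1\right) 4 + 26\right) = \left(9 - 264\right) \left(1 \cdot 4 + 26\right) = - 255 \left(4 + 26\right) = \left(-255\right) 30 = -7650$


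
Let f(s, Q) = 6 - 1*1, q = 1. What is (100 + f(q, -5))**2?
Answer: 11025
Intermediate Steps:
f(s, Q) = 5 (f(s, Q) = 6 - 1 = 5)
(100 + f(q, -5))**2 = (100 + 5)**2 = 105**2 = 11025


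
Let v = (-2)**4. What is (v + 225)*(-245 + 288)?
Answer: 10363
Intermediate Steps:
v = 16
(v + 225)*(-245 + 288) = (16 + 225)*(-245 + 288) = 241*43 = 10363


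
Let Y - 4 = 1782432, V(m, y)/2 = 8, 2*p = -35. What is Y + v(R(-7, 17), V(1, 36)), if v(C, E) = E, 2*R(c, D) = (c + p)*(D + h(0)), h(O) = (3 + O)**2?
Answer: 1782452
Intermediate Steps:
p = -35/2 (p = (1/2)*(-35) = -35/2 ≈ -17.500)
V(m, y) = 16 (V(m, y) = 2*8 = 16)
R(c, D) = (9 + D)*(-35/2 + c)/2 (R(c, D) = ((c - 35/2)*(D + (3 + 0)**2))/2 = ((-35/2 + c)*(D + 3**2))/2 = ((-35/2 + c)*(D + 9))/2 = ((-35/2 + c)*(9 + D))/2 = ((9 + D)*(-35/2 + c))/2 = (9 + D)*(-35/2 + c)/2)
Y = 1782436 (Y = 4 + 1782432 = 1782436)
Y + v(R(-7, 17), V(1, 36)) = 1782436 + 16 = 1782452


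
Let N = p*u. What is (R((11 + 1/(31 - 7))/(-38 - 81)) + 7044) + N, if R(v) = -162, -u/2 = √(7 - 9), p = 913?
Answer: 6882 - 1826*I*√2 ≈ 6882.0 - 2582.4*I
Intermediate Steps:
u = -2*I*√2 (u = -2*√(7 - 9) = -2*I*√2 ≈ -2.8284*I)
N = -1826*I*√2 (N = 913*(-2*I*√2) = -1826*I*√2 ≈ -2582.4*I)
(R((11 + 1/(31 - 7))/(-38 - 81)) + 7044) + N = (-162 + 7044) - 1826*I*√2 = 6882 - 1826*I*√2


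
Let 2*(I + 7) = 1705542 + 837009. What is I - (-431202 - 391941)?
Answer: 4188823/2 ≈ 2.0944e+6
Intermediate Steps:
I = 2542537/2 (I = -7 + (1705542 + 837009)/2 = -7 + (½)*2542551 = -7 + 2542551/2 = 2542537/2 ≈ 1.2713e+6)
I - (-431202 - 391941) = 2542537/2 - (-431202 - 391941) = 2542537/2 - 1*(-823143) = 2542537/2 + 823143 = 4188823/2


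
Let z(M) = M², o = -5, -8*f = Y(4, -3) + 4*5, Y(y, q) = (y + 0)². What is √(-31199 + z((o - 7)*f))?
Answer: I*√28283 ≈ 168.18*I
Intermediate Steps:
Y(y, q) = y²
f = -9/2 (f = -(4² + 4*5)/8 = -(16 + 20)/8 = -⅛*36 = -9/2 ≈ -4.5000)
√(-31199 + z((o - 7)*f)) = √(-31199 + ((-5 - 7)*(-9/2))²) = √(-31199 + (-12*(-9/2))²) = √(-31199 + 54²) = √(-31199 + 2916) = √(-28283) = I*√28283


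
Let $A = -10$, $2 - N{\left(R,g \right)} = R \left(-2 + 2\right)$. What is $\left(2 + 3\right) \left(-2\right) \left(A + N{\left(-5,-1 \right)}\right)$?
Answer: $80$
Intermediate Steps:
$N{\left(R,g \right)} = 2$ ($N{\left(R,g \right)} = 2 - R \left(-2 + 2\right) = 2 - R 0 = 2 - 0 = 2 + 0 = 2$)
$\left(2 + 3\right) \left(-2\right) \left(A + N{\left(-5,-1 \right)}\right) = \left(2 + 3\right) \left(-2\right) \left(-10 + 2\right) = 5 \left(-2\right) \left(-8\right) = \left(-10\right) \left(-8\right) = 80$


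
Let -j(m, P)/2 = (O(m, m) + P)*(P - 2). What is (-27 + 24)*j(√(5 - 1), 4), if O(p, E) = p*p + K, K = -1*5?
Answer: 36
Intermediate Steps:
K = -5
O(p, E) = -5 + p² (O(p, E) = p*p - 5 = p² - 5 = -5 + p²)
j(m, P) = -2*(-2 + P)*(-5 + P + m²) (j(m, P) = -2*((-5 + m²) + P)*(P - 2) = -2*(-5 + P + m²)*(-2 + P) = -2*(-2 + P)*(-5 + P + m²))
(-27 + 24)*j(√(5 - 1), 4) = (-27 + 24)*(-20 - 2*4² + 4*(√(5 - 1))² + 14*4 - 2*4*(√(5 - 1))²) = -3*(-20 - 2*16 + 4*(√4)² + 56 - 2*4*(√4)²) = -3*(-20 - 32 + 4*2² + 56 - 2*4*2²) = -3*(-20 - 32 + 4*4 + 56 - 2*4*4) = -3*(-20 - 32 + 16 + 56 - 32) = -3*(-12) = 36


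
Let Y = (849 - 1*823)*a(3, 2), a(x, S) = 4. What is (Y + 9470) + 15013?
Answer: 24587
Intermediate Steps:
Y = 104 (Y = (849 - 1*823)*4 = (849 - 823)*4 = 26*4 = 104)
(Y + 9470) + 15013 = (104 + 9470) + 15013 = 9574 + 15013 = 24587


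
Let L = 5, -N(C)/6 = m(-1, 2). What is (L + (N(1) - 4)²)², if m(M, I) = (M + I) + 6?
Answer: 4498641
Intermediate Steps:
m(M, I) = 6 + I + M (m(M, I) = (I + M) + 6 = 6 + I + M)
N(C) = -42 (N(C) = -6*(6 + 2 - 1) = -6*7 = -42)
(L + (N(1) - 4)²)² = (5 + (-42 - 4)²)² = (5 + (-46)²)² = (5 + 2116)² = 2121² = 4498641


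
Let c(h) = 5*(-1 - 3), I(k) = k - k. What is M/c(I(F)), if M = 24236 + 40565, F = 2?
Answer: -64801/20 ≈ -3240.1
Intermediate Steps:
M = 64801
I(k) = 0
c(h) = -20 (c(h) = 5*(-4) = -20)
M/c(I(F)) = 64801/(-20) = 64801*(-1/20) = -64801/20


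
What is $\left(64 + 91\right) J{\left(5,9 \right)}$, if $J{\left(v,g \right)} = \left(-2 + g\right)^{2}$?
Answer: $7595$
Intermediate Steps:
$\left(64 + 91\right) J{\left(5,9 \right)} = \left(64 + 91\right) \left(-2 + 9\right)^{2} = 155 \cdot 7^{2} = 155 \cdot 49 = 7595$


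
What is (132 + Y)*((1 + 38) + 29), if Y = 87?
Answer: 14892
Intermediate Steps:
(132 + Y)*((1 + 38) + 29) = (132 + 87)*((1 + 38) + 29) = 219*(39 + 29) = 219*68 = 14892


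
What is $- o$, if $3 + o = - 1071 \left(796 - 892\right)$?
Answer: $-102813$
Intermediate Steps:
$o = 102813$ ($o = -3 - 1071 \left(796 - 892\right) = -3 - -102816 = -3 + 102816 = 102813$)
$- o = \left(-1\right) 102813 = -102813$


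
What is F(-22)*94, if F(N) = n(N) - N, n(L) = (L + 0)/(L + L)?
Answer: 2115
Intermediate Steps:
n(L) = ½ (n(L) = L/((2*L)) = L*(1/(2*L)) = ½)
F(N) = ½ - N
F(-22)*94 = (½ - 1*(-22))*94 = (½ + 22)*94 = (45/2)*94 = 2115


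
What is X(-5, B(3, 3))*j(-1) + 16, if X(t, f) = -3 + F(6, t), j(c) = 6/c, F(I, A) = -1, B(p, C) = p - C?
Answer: 40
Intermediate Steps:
X(t, f) = -4 (X(t, f) = -3 - 1 = -4)
X(-5, B(3, 3))*j(-1) + 16 = -24/(-1) + 16 = -24*(-1) + 16 = -4*(-6) + 16 = 24 + 16 = 40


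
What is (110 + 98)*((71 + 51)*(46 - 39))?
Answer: 177632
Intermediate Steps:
(110 + 98)*((71 + 51)*(46 - 39)) = 208*(122*7) = 208*854 = 177632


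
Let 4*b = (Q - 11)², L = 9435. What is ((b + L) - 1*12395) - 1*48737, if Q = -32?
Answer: -204939/4 ≈ -51235.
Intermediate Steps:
b = 1849/4 (b = (-32 - 11)²/4 = (¼)*(-43)² = (¼)*1849 = 1849/4 ≈ 462.25)
((b + L) - 1*12395) - 1*48737 = ((1849/4 + 9435) - 1*12395) - 1*48737 = (39589/4 - 12395) - 48737 = -9991/4 - 48737 = -204939/4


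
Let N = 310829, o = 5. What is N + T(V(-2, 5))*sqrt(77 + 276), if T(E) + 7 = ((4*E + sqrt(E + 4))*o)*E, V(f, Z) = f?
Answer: 310829 + sqrt(353)*(73 - 10*sqrt(2)) ≈ 3.1194e+5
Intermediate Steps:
T(E) = -7 + E*(5*sqrt(4 + E) + 20*E) (T(E) = -7 + ((4*E + sqrt(E + 4))*5)*E = -7 + ((4*E + sqrt(4 + E))*5)*E = -7 + ((sqrt(4 + E) + 4*E)*5)*E = -7 + (5*sqrt(4 + E) + 20*E)*E = -7 + E*(5*sqrt(4 + E) + 20*E))
N + T(V(-2, 5))*sqrt(77 + 276) = 310829 + (-7 + 20*(-2)**2 + 5*(-2)*sqrt(4 - 2))*sqrt(77 + 276) = 310829 + (-7 + 20*4 + 5*(-2)*sqrt(2))*sqrt(353) = 310829 + (-7 + 80 - 10*sqrt(2))*sqrt(353) = 310829 + (73 - 10*sqrt(2))*sqrt(353) = 310829 + sqrt(353)*(73 - 10*sqrt(2))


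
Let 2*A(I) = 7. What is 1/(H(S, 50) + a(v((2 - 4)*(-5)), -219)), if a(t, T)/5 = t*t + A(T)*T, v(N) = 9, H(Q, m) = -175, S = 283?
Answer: -2/7205 ≈ -0.00027758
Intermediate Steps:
A(I) = 7/2 (A(I) = (½)*7 = 7/2)
a(t, T) = 5*t² + 35*T/2 (a(t, T) = 5*(t*t + 7*T/2) = 5*(t² + 7*T/2) = 5*t² + 35*T/2)
1/(H(S, 50) + a(v((2 - 4)*(-5)), -219)) = 1/(-175 + (5*9² + (35/2)*(-219))) = 1/(-175 + (5*81 - 7665/2)) = 1/(-175 + (405 - 7665/2)) = 1/(-175 - 6855/2) = 1/(-7205/2) = -2/7205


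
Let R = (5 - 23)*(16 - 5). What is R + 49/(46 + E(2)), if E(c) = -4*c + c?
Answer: -7871/40 ≈ -196.77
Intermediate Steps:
E(c) = -3*c
R = -198 (R = -18*11 = -198)
R + 49/(46 + E(2)) = -198 + 49/(46 - 3*2) = -198 + 49/(46 - 6) = -198 + 49/40 = -7871/40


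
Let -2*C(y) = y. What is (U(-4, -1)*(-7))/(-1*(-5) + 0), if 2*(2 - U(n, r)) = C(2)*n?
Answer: 0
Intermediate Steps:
C(y) = -y/2
U(n, r) = 2 + n/2 (U(n, r) = 2 - (-1/2*2)*n/2 = 2 - (-1)*n/2 = 2 + n/2)
(U(-4, -1)*(-7))/(-1*(-5) + 0) = ((2 + (1/2)*(-4))*(-7))/(-1*(-5) + 0) = ((2 - 2)*(-7))/(5 + 0) = (0*(-7))/5 = 0*(1/5) = 0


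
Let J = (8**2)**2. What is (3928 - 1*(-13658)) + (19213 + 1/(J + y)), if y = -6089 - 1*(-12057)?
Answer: 370345137/10064 ≈ 36799.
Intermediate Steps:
y = 5968 (y = -6089 + 12057 = 5968)
J = 4096 (J = 64**2 = 4096)
(3928 - 1*(-13658)) + (19213 + 1/(J + y)) = (3928 - 1*(-13658)) + (19213 + 1/(4096 + 5968)) = (3928 + 13658) + (19213 + 1/10064) = 17586 + (19213 + 1/10064) = 17586 + 193359633/10064 = 370345137/10064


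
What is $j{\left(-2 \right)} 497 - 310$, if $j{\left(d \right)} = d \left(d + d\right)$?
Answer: $3666$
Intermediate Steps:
$j{\left(d \right)} = 2 d^{2}$ ($j{\left(d \right)} = d 2 d = 2 d^{2}$)
$j{\left(-2 \right)} 497 - 310 = 2 \left(-2\right)^{2} \cdot 497 - 310 = 2 \cdot 4 \cdot 497 - 310 = 8 \cdot 497 - 310 = 3976 - 310 = 3666$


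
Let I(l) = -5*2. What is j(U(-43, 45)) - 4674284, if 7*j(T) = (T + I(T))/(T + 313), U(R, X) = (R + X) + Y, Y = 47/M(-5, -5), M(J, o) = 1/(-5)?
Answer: -2617599283/560 ≈ -4.6743e+6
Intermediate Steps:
I(l) = -10
M(J, o) = -⅕
Y = -235 (Y = 47/(-⅕) = 47*(-5) = -235)
U(R, X) = -235 + R + X (U(R, X) = (R + X) - 235 = -235 + R + X)
j(T) = (-10 + T)/(7*(313 + T)) (j(T) = ((T - 10)/(T + 313))/7 = ((-10 + T)/(313 + T))/7 = (-10 + T)/(7*(313 + T)))
j(U(-43, 45)) - 4674284 = (-10 + (-235 - 43 + 45))/(7*(313 + (-235 - 43 + 45))) - 4674284 = (-10 - 233)/(7*(313 - 233)) - 4674284 = (⅐)*(-243)/80 - 4674284 = (⅐)*(1/80)*(-243) - 4674284 = -243/560 - 4674284 = -2617599283/560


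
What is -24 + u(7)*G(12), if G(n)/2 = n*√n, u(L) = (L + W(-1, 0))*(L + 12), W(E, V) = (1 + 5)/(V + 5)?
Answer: -24 + 37392*√3/5 ≈ 12929.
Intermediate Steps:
W(E, V) = 6/(5 + V)
u(L) = (12 + L)*(6/5 + L) (u(L) = (L + 6/(5 + 0))*(L + 12) = (L + 6/5)*(12 + L) = (6/5 + L)*(12 + L) = (12 + L)*(6/5 + L))
G(n) = 2*n^(3/2) (G(n) = 2*(n*√n) = 2*n^(3/2))
-24 + u(7)*G(12) = -24 + (72/5 + 7² + (66/5)*7)*(2*12^(3/2)) = -24 + (72/5 + 49 + 462/5)*(2*(24*√3)) = -24 + 779*(48*√3)/5 = -24 + 37392*√3/5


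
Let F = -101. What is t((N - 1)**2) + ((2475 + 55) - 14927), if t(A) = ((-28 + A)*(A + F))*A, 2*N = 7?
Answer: 30917/64 ≈ 483.08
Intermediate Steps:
N = 7/2 (N = (1/2)*7 = 7/2 ≈ 3.5000)
t(A) = A*(-101 + A)*(-28 + A) (t(A) = ((-28 + A)*(A - 101))*A = ((-28 + A)*(-101 + A))*A = ((-101 + A)*(-28 + A))*A = A*(-101 + A)*(-28 + A))
t((N - 1)**2) + ((2475 + 55) - 14927) = (7/2 - 1)**2*(2828 + ((7/2 - 1)**2)**2 - 129*(7/2 - 1)**2) + ((2475 + 55) - 14927) = (5/2)**2*(2828 + ((5/2)**2)**2 - 129*(5/2)**2) + (2530 - 14927) = 25*(2828 + (25/4)**2 - 129*25/4)/4 - 12397 = 25*(2828 + 625/16 - 3225/4)/4 - 12397 = (25/4)*(32973/16) - 12397 = 824325/64 - 12397 = 30917/64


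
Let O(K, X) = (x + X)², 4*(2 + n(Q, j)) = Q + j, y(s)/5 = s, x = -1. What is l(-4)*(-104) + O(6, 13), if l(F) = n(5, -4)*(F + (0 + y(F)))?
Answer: -4224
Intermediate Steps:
y(s) = 5*s
n(Q, j) = -2 + Q/4 + j/4 (n(Q, j) = -2 + (Q + j)/4 = -2 + (Q/4 + j/4) = -2 + Q/4 + j/4)
l(F) = -21*F/2 (l(F) = (-2 + (¼)*5 + (¼)*(-4))*(F + (0 + 5*F)) = (-2 + 5/4 - 1)*(F + 5*F) = -21*F/2)
O(K, X) = (-1 + X)²
l(-4)*(-104) + O(6, 13) = -21/2*(-4)*(-104) + (-1 + 13)² = 42*(-104) + 12² = -4368 + 144 = -4224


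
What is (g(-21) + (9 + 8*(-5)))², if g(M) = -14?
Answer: 2025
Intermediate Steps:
(g(-21) + (9 + 8*(-5)))² = (-14 + (9 + 8*(-5)))² = (-14 + (9 - 40))² = (-14 - 31)² = (-45)² = 2025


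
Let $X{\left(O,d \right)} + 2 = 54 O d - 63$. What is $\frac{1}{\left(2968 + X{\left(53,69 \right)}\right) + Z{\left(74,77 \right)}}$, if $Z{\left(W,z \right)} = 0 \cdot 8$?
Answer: $\frac{1}{200381} \approx 4.9905 \cdot 10^{-6}$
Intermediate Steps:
$Z{\left(W,z \right)} = 0$
$X{\left(O,d \right)} = -65 + 54 O d$ ($X{\left(O,d \right)} = -2 + \left(54 O d - 63\right) = -2 + \left(-63 + 54 O d\right) = -65 + 54 O d$)
$\frac{1}{\left(2968 + X{\left(53,69 \right)}\right) + Z{\left(74,77 \right)}} = \frac{1}{\left(2968 - \left(65 - 197478\right)\right) + 0} = \frac{1}{\left(2968 + \left(-65 + 197478\right)\right) + 0} = \frac{1}{\left(2968 + 197413\right) + 0} = \frac{1}{200381 + 0} = \frac{1}{200381}$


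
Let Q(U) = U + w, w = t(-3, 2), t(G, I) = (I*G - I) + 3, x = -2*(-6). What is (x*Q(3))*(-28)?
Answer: 672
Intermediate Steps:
x = 12
t(G, I) = 3 - I + G*I (t(G, I) = (G*I - I) + 3 = (-I + G*I) + 3 = 3 - I + G*I)
w = -5 (w = 3 - 1*2 - 3*2 = 3 - 2 - 6 = -5)
Q(U) = -5 + U (Q(U) = U - 5 = -5 + U)
(x*Q(3))*(-28) = (12*(-5 + 3))*(-28) = (12*(-2))*(-28) = -24*(-28) = 672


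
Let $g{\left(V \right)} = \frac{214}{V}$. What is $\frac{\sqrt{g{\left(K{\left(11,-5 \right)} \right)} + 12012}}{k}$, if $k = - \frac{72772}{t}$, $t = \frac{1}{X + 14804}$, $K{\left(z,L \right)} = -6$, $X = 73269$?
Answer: $- \frac{\sqrt{107787}}{19227745068} \approx -1.7075 \cdot 10^{-8}$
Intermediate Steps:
$t = \frac{1}{88073}$ ($t = \frac{1}{73269 + 14804} = \frac{1}{88073} \approx 1.1354 \cdot 10^{-5}$)
$k = -6409248356$ ($k = - 72772 \frac{1}{\frac{1}{88073}} = \left(-72772\right) 88073 = -6409248356$)
$\frac{\sqrt{g{\left(K{\left(11,-5 \right)} \right)} + 12012}}{k} = \frac{\sqrt{\frac{214}{-6} + 12012}}{-6409248356} = \sqrt{214 \left(- \frac{1}{6}\right) + 12012} \left(- \frac{1}{6409248356}\right) = \sqrt{- \frac{107}{3} + 12012} \left(- \frac{1}{6409248356}\right) = \sqrt{\frac{35929}{3}} \left(- \frac{1}{6409248356}\right) = \frac{\sqrt{107787}}{3} \left(- \frac{1}{6409248356}\right) = - \frac{\sqrt{107787}}{19227745068}$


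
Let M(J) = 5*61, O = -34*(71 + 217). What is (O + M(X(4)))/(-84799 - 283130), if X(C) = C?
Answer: 9487/367929 ≈ 0.025785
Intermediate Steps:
O = -9792 (O = -34*288 = -9792)
M(J) = 305
(O + M(X(4)))/(-84799 - 283130) = (-9792 + 305)/(-84799 - 283130) = -9487/(-367929) = -9487*(-1/367929) = 9487/367929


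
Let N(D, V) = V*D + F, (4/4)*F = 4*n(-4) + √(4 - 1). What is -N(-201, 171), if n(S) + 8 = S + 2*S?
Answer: 34451 - √3 ≈ 34449.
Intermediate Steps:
n(S) = -8 + 3*S (n(S) = -8 + (S + 2*S) = -8 + 3*S)
F = -80 + √3 (F = 4*(-8 + 3*(-4)) + √(4 - 1) = 4*(-8 - 12) + √3 = 4*(-20) + √3 = -80 + √3 ≈ -78.268)
N(D, V) = -80 + √3 + D*V (N(D, V) = V*D + (-80 + √3) = D*V + (-80 + √3) = -80 + √3 + D*V)
-N(-201, 171) = -(-80 + √3 - 201*171) = -(-80 + √3 - 34371) = -(-34451 + √3) = 34451 - √3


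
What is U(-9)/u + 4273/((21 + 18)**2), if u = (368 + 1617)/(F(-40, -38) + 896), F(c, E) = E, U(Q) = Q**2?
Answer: 114188363/3019185 ≈ 37.821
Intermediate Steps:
u = 1985/858 (u = (368 + 1617)/(-38 + 896) = 1985/858 ≈ 2.3135)
U(-9)/u + 4273/((21 + 18)**2) = (-9)**2/(1985/858) + 4273/((21 + 18)**2) = 81*(858/1985) + 4273/(39**2) = 69498/1985 + 4273/1521 = 114188363/3019185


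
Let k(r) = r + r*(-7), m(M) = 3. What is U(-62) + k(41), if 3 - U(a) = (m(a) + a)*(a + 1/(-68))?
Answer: -265327/68 ≈ -3901.9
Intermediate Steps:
k(r) = -6*r (k(r) = r - 7*r = -6*r)
U(a) = 3 - (3 + a)*(-1/68 + a) (U(a) = 3 - (3 + a)*(a + 1/(-68)) = 3 - (3 + a)*(a - 1/68) = 3 - (3 + a)*(-1/68 + a))
U(-62) + k(41) = (207/68 - 1*(-62)² - 203/68*(-62)) - 6*41 = (207/68 - 1*3844 + 6293/34) - 246 = (207/68 - 3844 + 6293/34) - 246 = -248599/68 - 246 = -265327/68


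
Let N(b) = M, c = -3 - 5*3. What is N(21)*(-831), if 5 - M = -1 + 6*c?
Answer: -94734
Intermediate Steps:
c = -18 (c = -3 - 15 = -18)
M = 114 (M = 5 - (-1 + 6*(-18)) = 5 - (-1 - 108) = 5 - 1*(-109) = 5 + 109 = 114)
N(b) = 114
N(21)*(-831) = 114*(-831) = -94734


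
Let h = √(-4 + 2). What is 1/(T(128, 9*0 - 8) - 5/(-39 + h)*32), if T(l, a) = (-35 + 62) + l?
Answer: 48461/7710015 - 32*I*√2/7710015 ≈ 0.0062855 - 5.8696e-6*I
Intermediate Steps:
h = I*√2 (h = √(-2) = I*√2 ≈ 1.4142*I)
T(l, a) = 27 + l
1/(T(128, 9*0 - 8) - 5/(-39 + h)*32) = 1/((27 + 128) - 5/(-39 + I*√2)*32) = 1/(155 - 160/(-39 + I*√2))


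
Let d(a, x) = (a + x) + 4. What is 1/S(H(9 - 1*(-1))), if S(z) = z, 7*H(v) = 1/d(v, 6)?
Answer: 140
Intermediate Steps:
d(a, x) = 4 + a + x
H(v) = 1/(7*(10 + v)) (H(v) = 1/(7*(4 + v + 6)) = 1/(7*(10 + v)))
1/S(H(9 - 1*(-1))) = 1/(1/(7*(10 + (9 - 1*(-1))))) = 1/(1/(7*(10 + (9 + 1)))) = 1/(1/(7*(10 + 10))) = 1/((1/7)/20) = 1/((1/7)*(1/20)) = 1/(1/140) = 140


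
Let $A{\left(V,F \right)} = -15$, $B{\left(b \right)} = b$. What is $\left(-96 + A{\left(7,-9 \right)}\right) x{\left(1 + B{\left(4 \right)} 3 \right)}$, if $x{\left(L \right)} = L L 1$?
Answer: $-18759$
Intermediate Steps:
$x{\left(L \right)} = L^{2}$ ($x{\left(L \right)} = L^{2} \cdot 1 = L^{2}$)
$\left(-96 + A{\left(7,-9 \right)}\right) x{\left(1 + B{\left(4 \right)} 3 \right)} = \left(-96 - 15\right) \left(1 + 4 \cdot 3\right)^{2} = - 111 \left(1 + 12\right)^{2} = - 111 \cdot 13^{2} = \left(-111\right) 169 = -18759$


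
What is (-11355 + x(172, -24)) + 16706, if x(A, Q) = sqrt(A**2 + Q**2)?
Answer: 5351 + 4*sqrt(1885) ≈ 5524.7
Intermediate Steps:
(-11355 + x(172, -24)) + 16706 = (-11355 + sqrt(172**2 + (-24)**2)) + 16706 = (-11355 + sqrt(29584 + 576)) + 16706 = (-11355 + sqrt(30160)) + 16706 = (-11355 + 4*sqrt(1885)) + 16706 = 5351 + 4*sqrt(1885)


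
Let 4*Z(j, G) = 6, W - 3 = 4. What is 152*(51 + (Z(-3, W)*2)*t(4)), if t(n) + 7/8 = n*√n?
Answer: 11001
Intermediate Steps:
W = 7 (W = 3 + 4 = 7)
Z(j, G) = 3/2 (Z(j, G) = (¼)*6 = 3/2)
t(n) = -7/8 + n^(3/2) (t(n) = -7/8 + n*√n = -7/8 + n^(3/2))
152*(51 + (Z(-3, W)*2)*t(4)) = 152*(51 + ((3/2)*2)*(-7/8 + 4^(3/2))) = 152*(51 + 3*(-7/8 + 8)) = 152*(51 + 3*(57/8)) = 152*(51 + 171/8) = 152*(579/8) = 11001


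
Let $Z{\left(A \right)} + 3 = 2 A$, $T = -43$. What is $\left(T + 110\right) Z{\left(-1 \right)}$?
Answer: $-335$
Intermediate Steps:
$Z{\left(A \right)} = -3 + 2 A$
$\left(T + 110\right) Z{\left(-1 \right)} = \left(-43 + 110\right) \left(-3 + 2 \left(-1\right)\right) = 67 \left(-3 - 2\right) = 67 \left(-5\right) = -335$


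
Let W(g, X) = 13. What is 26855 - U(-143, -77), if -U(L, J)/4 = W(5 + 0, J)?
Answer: 26907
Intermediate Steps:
U(L, J) = -52 (U(L, J) = -4*13 = -52)
26855 - U(-143, -77) = 26855 - 1*(-52) = 26855 + 52 = 26907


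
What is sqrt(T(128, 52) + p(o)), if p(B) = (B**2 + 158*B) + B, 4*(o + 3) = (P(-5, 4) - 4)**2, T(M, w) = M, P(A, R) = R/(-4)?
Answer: 3*sqrt(1165)/4 ≈ 25.599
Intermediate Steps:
P(A, R) = -R/4 (P(A, R) = R*(-1/4) = -R/4)
o = 13/4 (o = -3 + (-1/4*4 - 4)**2/4 = -3 + (-1 - 4)**2/4 = -3 + (1/4)*(-5)**2 = -3 + (1/4)*25 = -3 + 25/4 = 13/4 ≈ 3.2500)
p(B) = B**2 + 159*B
sqrt(T(128, 52) + p(o)) = sqrt(128 + 13*(159 + 13/4)/4) = sqrt(128 + (13/4)*(649/4)) = sqrt(128 + 8437/16) = sqrt(10485/16) = 3*sqrt(1165)/4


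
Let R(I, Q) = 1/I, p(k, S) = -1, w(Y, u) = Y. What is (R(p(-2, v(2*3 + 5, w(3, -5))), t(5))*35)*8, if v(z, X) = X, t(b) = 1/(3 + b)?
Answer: -280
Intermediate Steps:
(R(p(-2, v(2*3 + 5, w(3, -5))), t(5))*35)*8 = (35/(-1))*8 = -1*35*8 = -35*8 = -280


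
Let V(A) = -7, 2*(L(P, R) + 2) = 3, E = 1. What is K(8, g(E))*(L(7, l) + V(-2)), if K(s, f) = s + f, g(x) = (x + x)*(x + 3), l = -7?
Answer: -120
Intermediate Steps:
L(P, R) = -½ (L(P, R) = -2 + (½)*3 = -2 + 3/2 = -½)
g(x) = 2*x*(3 + x) (g(x) = (2*x)*(3 + x) = 2*x*(3 + x))
K(s, f) = f + s
K(8, g(E))*(L(7, l) + V(-2)) = (2*1*(3 + 1) + 8)*(-½ - 7) = (2*1*4 + 8)*(-15/2) = (8 + 8)*(-15/2) = 16*(-15/2) = -120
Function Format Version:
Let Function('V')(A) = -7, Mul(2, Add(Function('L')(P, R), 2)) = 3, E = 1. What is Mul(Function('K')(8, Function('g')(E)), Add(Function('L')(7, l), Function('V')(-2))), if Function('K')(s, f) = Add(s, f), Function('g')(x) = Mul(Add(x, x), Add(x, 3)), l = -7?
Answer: -120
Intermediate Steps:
Function('L')(P, R) = Rational(-1, 2) (Function('L')(P, R) = Add(-2, Mul(Rational(1, 2), 3)) = Add(-2, Rational(3, 2)) = Rational(-1, 2))
Function('g')(x) = Mul(2, x, Add(3, x)) (Function('g')(x) = Mul(Mul(2, x), Add(3, x)) = Mul(2, x, Add(3, x)))
Function('K')(s, f) = Add(f, s)
Mul(Function('K')(8, Function('g')(E)), Add(Function('L')(7, l), Function('V')(-2))) = Mul(Add(Mul(2, 1, Add(3, 1)), 8), Add(Rational(-1, 2), -7)) = Mul(Add(Mul(2, 1, 4), 8), Rational(-15, 2)) = Mul(Add(8, 8), Rational(-15, 2)) = Mul(16, Rational(-15, 2)) = -120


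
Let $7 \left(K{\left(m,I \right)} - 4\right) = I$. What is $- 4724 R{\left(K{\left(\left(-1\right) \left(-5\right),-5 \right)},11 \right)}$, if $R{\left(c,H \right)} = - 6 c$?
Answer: $\frac{651912}{7} \approx 93130.0$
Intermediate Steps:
$K{\left(m,I \right)} = 4 + \frac{I}{7}$
$- 4724 R{\left(K{\left(\left(-1\right) \left(-5\right),-5 \right)},11 \right)} = - 4724 \left(- 6 \left(4 + \frac{1}{7} \left(-5\right)\right)\right) = - 4724 \left(- 6 \left(4 - \frac{5}{7}\right)\right) = - 4724 \left(\left(-6\right) \frac{23}{7}\right) = \left(-4724\right) \left(- \frac{138}{7}\right) = \frac{651912}{7}$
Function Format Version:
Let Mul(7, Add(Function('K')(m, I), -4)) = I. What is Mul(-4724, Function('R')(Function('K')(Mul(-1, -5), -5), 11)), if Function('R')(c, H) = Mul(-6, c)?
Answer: Rational(651912, 7) ≈ 93130.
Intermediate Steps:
Function('K')(m, I) = Add(4, Mul(Rational(1, 7), I))
Mul(-4724, Function('R')(Function('K')(Mul(-1, -5), -5), 11)) = Mul(-4724, Mul(-6, Add(4, Mul(Rational(1, 7), -5)))) = Mul(-4724, Mul(-6, Add(4, Rational(-5, 7)))) = Mul(-4724, Mul(-6, Rational(23, 7))) = Mul(-4724, Rational(-138, 7)) = Rational(651912, 7)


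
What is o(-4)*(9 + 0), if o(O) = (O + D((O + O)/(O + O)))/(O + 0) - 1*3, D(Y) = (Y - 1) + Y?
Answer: -81/4 ≈ -20.250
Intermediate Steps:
D(Y) = -1 + 2*Y (D(Y) = (-1 + Y) + Y = -1 + 2*Y)
o(O) = -3 + (1 + O)/O (o(O) = (O + (-1 + 2*((O + O)/(O + O))))/(O + 0) - 1*3 = (O + (-1 + 2*((2*O)/((2*O)))))/O - 3 = (O + (-1 + 2*((2*O)*(1/(2*O)))))/O - 3 = (O + (-1 + 2*1))/O - 3 = (O + (-1 + 2))/O - 3 = (O + 1)/O - 3 = (1 + O)/O - 3 = -3 + (1 + O)/O)
o(-4)*(9 + 0) = (-2 + 1/(-4))*(9 + 0) = (-2 - ¼)*9 = -9/4*9 = -81/4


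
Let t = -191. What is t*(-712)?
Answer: 135992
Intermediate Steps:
t*(-712) = -191*(-712) = 135992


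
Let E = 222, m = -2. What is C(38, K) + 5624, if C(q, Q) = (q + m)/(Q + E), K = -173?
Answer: 275612/49 ≈ 5624.7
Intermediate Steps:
C(q, Q) = (-2 + q)/(222 + Q) (C(q, Q) = (q - 2)/(Q + 222) = (-2 + q)/(222 + Q))
C(38, K) + 5624 = (-2 + 38)/(222 - 173) + 5624 = 36/49 + 5624 = 275612/49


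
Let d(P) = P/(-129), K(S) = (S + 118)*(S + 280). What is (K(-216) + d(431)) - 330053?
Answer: -43386356/129 ≈ -3.3633e+5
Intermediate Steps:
K(S) = (118 + S)*(280 + S)
d(P) = -P/129 (d(P) = P*(-1/129) = -P/129)
(K(-216) + d(431)) - 330053 = ((33040 + (-216)**2 + 398*(-216)) - 1/129*431) - 330053 = ((33040 + 46656 - 85968) - 431/129) - 330053 = (-6272 - 431/129) - 330053 = -809519/129 - 330053 = -43386356/129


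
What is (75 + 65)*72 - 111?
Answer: 9969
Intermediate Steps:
(75 + 65)*72 - 111 = 140*72 - 111 = 10080 - 111 = 9969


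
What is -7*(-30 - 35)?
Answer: 455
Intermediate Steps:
-7*(-30 - 35) = -7*(-65) = 455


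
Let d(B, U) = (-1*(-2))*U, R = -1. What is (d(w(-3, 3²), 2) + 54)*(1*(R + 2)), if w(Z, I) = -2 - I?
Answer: 58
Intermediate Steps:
d(B, U) = 2*U
(d(w(-3, 3²), 2) + 54)*(1*(R + 2)) = (2*2 + 54)*(1*(-1 + 2)) = (4 + 54)*(1*1) = 58*1 = 58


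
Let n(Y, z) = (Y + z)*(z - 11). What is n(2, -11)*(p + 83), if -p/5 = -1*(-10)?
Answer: 6534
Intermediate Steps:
n(Y, z) = (-11 + z)*(Y + z) (n(Y, z) = (Y + z)*(-11 + z) = (-11 + z)*(Y + z))
p = -50 (p = -(-5)*(-10) = -5*10 = -50)
n(2, -11)*(p + 83) = ((-11)**2 - 11*2 - 11*(-11) + 2*(-11))*(-50 + 83) = (121 - 22 + 121 - 22)*33 = 198*33 = 6534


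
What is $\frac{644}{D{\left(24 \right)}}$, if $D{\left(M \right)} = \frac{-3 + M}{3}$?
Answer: $92$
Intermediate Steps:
$D{\left(M \right)} = -1 + \frac{M}{3}$ ($D{\left(M \right)} = \frac{-3 + M}{3} = -1 + \frac{M}{3}$)
$\frac{644}{D{\left(24 \right)}} = \frac{644}{-1 + \frac{1}{3} \cdot 24} = \frac{644}{-1 + 8} = \frac{644}{7} = 644 \cdot \frac{1}{7} = 92$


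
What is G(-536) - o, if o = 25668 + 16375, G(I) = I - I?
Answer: -42043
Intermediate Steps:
G(I) = 0
o = 42043
G(-536) - o = 0 - 1*42043 = 0 - 42043 = -42043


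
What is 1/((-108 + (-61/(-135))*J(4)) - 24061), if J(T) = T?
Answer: -135/3262571 ≈ -4.1378e-5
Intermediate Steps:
1/((-108 + (-61/(-135))*J(4)) - 24061) = 1/((-108 - 61/(-135)*4) - 24061) = 1/((-108 - 61*(-1/135)*4) - 24061) = 1/((-108 + (61/135)*4) - 24061) = 1/((-108 + 244/135) - 24061) = 1/(-14336/135 - 24061) = 1/(-3262571/135) = -135/3262571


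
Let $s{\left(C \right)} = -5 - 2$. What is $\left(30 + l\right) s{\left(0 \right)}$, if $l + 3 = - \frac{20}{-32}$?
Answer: $- \frac{1547}{8} \approx -193.38$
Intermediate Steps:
$s{\left(C \right)} = -7$ ($s{\left(C \right)} = -5 - 2 = -7$)
$l = - \frac{19}{8}$ ($l = -3 - \frac{20}{-32} = -3 - - \frac{5}{8} = -3 + \frac{5}{8} = - \frac{19}{8} \approx -2.375$)
$\left(30 + l\right) s{\left(0 \right)} = \left(30 - \frac{19}{8}\right) \left(-7\right) = \frac{221}{8} \left(-7\right) = - \frac{1547}{8}$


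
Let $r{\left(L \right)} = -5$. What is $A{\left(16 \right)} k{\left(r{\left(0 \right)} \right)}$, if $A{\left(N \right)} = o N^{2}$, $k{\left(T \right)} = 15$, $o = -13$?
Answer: $-49920$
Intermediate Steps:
$A{\left(N \right)} = - 13 N^{2}$
$A{\left(16 \right)} k{\left(r{\left(0 \right)} \right)} = - 13 \cdot 16^{2} \cdot 15 = \left(-13\right) 256 \cdot 15 = \left(-3328\right) 15 = -49920$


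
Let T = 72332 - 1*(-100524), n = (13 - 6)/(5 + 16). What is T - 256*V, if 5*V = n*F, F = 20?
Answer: 517544/3 ≈ 1.7251e+5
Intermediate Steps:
n = ⅓ (n = 7/21 = 7*(1/21) = ⅓ ≈ 0.33333)
T = 172856 (T = 72332 + 100524 = 172856)
V = 4/3 (V = ((⅓)*20)/5 = (⅕)*(20/3) = 4/3 ≈ 1.3333)
T - 256*V = 172856 - 256*4/3 = 172856 - 1024/3 = 517544/3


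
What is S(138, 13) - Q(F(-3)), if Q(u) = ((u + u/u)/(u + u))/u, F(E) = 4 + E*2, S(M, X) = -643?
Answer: -5143/8 ≈ -642.88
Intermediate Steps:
F(E) = 4 + 2*E
Q(u) = (1 + u)/(2*u**2) (Q(u) = ((u + 1)/((2*u)))/u = ((1 + u)*(1/(2*u)))/u = ((1 + u)/(2*u))/u = (1 + u)/(2*u**2))
S(138, 13) - Q(F(-3)) = -643 - (1 + (4 + 2*(-3)))/(2*(4 + 2*(-3))**2) = -643 - (1 + (4 - 6))/(2*(4 - 6)**2) = -643 - (1 - 2)/(2*(-2)**2) = -643 - (-1)/(2*4) = -643 - 1*(-1/8) = -643 + 1/8 = -5143/8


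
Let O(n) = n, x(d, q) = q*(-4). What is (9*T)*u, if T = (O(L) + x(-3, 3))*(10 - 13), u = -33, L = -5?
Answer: -15147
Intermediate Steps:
x(d, q) = -4*q
T = 51 (T = (-5 - 4*3)*(10 - 13) = (-5 - 12)*(-3) = -17*(-3) = 51)
(9*T)*u = (9*51)*(-33) = 459*(-33) = -15147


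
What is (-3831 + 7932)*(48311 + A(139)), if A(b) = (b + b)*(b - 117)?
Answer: 223205127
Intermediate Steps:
A(b) = 2*b*(-117 + b) (A(b) = (2*b)*(-117 + b) = 2*b*(-117 + b))
(-3831 + 7932)*(48311 + A(139)) = (-3831 + 7932)*(48311 + 2*139*(-117 + 139)) = 4101*(48311 + 2*139*22) = 4101*(48311 + 6116) = 4101*54427 = 223205127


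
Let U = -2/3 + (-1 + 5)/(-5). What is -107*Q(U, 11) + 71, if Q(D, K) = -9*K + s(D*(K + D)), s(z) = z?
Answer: 2736022/225 ≈ 12160.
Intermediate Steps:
U = -22/15 (U = -2*1/3 + 4*(-1/5) = -2/3 - 4/5 = -22/15 ≈ -1.4667)
Q(D, K) = -9*K + D*(D + K) (Q(D, K) = -9*K + D*(K + D) = -9*K + D*(D + K))
-107*Q(U, 11) + 71 = -107*(-9*11 - 22*(-22/15 + 11)/15) + 71 = -107*(-99 - 22/15*143/15) + 71 = -107*(-99 - 3146/225) + 71 = -107*(-25421/225) + 71 = 2720047/225 + 71 = 2736022/225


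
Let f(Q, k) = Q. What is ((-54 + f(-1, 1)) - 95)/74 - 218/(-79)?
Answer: 2141/2923 ≈ 0.73247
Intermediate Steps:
((-54 + f(-1, 1)) - 95)/74 - 218/(-79) = ((-54 - 1) - 95)/74 - 218/(-79) = (-55 - 95)*(1/74) - 218*(-1/79) = -150*1/74 + 218/79 = -75/37 + 218/79 = 2141/2923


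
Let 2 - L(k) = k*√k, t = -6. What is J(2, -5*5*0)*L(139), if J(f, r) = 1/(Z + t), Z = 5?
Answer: -2 + 139*√139 ≈ 1636.8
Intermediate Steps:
L(k) = 2 - k^(3/2) (L(k) = 2 - k*√k = 2 - k^(3/2))
J(f, r) = -1 (J(f, r) = 1/(5 - 6) = 1/(-1) = -1)
J(2, -5*5*0)*L(139) = -(2 - 139^(3/2)) = -(2 - 139*√139) = -2 + 139*√139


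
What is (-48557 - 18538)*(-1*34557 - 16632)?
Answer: 3434525955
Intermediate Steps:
(-48557 - 18538)*(-1*34557 - 16632) = -67095*(-34557 - 16632) = -67095*(-51189) = 3434525955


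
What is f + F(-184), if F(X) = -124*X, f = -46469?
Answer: -23653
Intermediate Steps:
f + F(-184) = -46469 - 124*(-184) = -46469 + 22816 = -23653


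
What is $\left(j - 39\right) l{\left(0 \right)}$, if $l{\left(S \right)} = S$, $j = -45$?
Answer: $0$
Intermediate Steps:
$\left(j - 39\right) l{\left(0 \right)} = \left(-45 - 39\right) 0 = \left(-84\right) 0 = 0$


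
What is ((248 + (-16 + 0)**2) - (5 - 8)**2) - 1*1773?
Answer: -1278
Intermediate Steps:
((248 + (-16 + 0)**2) - (5 - 8)**2) - 1*1773 = ((248 + (-16)**2) - 1*(-3)**2) - 1773 = ((248 + 256) - 1*9) - 1773 = (504 - 9) - 1773 = 495 - 1773 = -1278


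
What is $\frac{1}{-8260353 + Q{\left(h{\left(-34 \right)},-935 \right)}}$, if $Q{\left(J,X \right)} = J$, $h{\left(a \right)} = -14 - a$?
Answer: $- \frac{1}{8260333} \approx -1.2106 \cdot 10^{-7}$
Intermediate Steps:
$\frac{1}{-8260353 + Q{\left(h{\left(-34 \right)},-935 \right)}} = \frac{1}{-8260353 - -20} = \frac{1}{-8260353 + \left(-14 + 34\right)} = \frac{1}{-8260353 + 20} = \frac{1}{-8260333} = - \frac{1}{8260333}$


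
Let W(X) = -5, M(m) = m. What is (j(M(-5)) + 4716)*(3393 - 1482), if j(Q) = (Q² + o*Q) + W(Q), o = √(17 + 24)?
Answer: 9050496 - 9555*√41 ≈ 8.9893e+6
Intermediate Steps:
o = √41 ≈ 6.4031
j(Q) = -5 + Q² + Q*√41 (j(Q) = (Q² + √41*Q) - 5 = (Q² + Q*√41) - 5 = -5 + Q² + Q*√41)
(j(M(-5)) + 4716)*(3393 - 1482) = ((-5 + (-5)² - 5*√41) + 4716)*(3393 - 1482) = ((-5 + 25 - 5*√41) + 4716)*1911 = ((20 - 5*√41) + 4716)*1911 = (4736 - 5*√41)*1911 = 9050496 - 9555*√41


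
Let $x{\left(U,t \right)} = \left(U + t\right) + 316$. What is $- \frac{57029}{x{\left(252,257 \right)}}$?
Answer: $- \frac{57029}{825} \approx -69.126$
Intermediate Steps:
$x{\left(U,t \right)} = 316 + U + t$
$- \frac{57029}{x{\left(252,257 \right)}} = - \frac{57029}{316 + 252 + 257} = - \frac{57029}{825}$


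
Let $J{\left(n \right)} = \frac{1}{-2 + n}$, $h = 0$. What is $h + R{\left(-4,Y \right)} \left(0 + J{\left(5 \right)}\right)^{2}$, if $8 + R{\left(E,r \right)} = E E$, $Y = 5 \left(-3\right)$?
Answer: $\frac{8}{9} \approx 0.88889$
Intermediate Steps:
$Y = -15$
$R{\left(E,r \right)} = -8 + E^{2}$ ($R{\left(E,r \right)} = -8 + E E = -8 + E^{2}$)
$h + R{\left(-4,Y \right)} \left(0 + J{\left(5 \right)}\right)^{2} = 0 + \left(-8 + \left(-4\right)^{2}\right) \left(0 + \frac{1}{-2 + 5}\right)^{2} = 0 + \left(-8 + 16\right) \left(0 + \frac{1}{3}\right)^{2} = 0 + 8 \left(0 + \frac{1}{3}\right)^{2} = 0 + \frac{8}{9} = \frac{8}{9}$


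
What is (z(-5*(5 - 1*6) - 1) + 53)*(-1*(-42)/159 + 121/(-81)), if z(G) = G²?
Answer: -121417/1431 ≈ -84.848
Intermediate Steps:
(z(-5*(5 - 1*6) - 1) + 53)*(-1*(-42)/159 + 121/(-81)) = ((-5*(5 - 1*6) - 1)² + 53)*(-1*(-42)/159 + 121/(-81)) = ((-5*(5 - 6) - 1)² + 53)*(42*(1/159) + 121*(-1/81)) = ((-5*(-1) - 1)² + 53)*(14/53 - 121/81) = ((5 - 1)² + 53)*(-5279/4293) = (4² + 53)*(-5279/4293) = (16 + 53)*(-5279/4293) = 69*(-5279/4293) = -121417/1431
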